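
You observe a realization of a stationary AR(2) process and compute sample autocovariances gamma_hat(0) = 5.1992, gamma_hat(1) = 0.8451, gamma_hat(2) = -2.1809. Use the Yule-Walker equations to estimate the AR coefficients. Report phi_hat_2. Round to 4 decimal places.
\hat\phi_{2} = -0.4580

The Yule-Walker equations for an AR(p) process read, in matrix form,
  Gamma_p phi = r_p,   with   (Gamma_p)_{ij} = gamma(|i - j|),
                       (r_p)_i = gamma(i),   i,j = 1..p.
Substitute the sample gammas (Toeplitz matrix and right-hand side of size 2):
  Gamma_p = [[5.1992, 0.8451], [0.8451, 5.1992]]
  r_p     = [0.8451, -2.1809]
Written out:
  5.1992 phi_1 + 0.8451 phi_2 = 0.8451
  0.8451 phi_1 + 5.1992 phi_2 = -2.1809
Solve by Cramer's rule:
  det = gamma(0)^2 - gamma(1)^2 = (5.1992)^2 - (0.8451)^2 = 27.03168064 - 0.71419401 = 26.31748663
  phi_hat_1 = [gamma(1) gamma(0) - gamma(1) gamma(2)] / det = [(0.8451)(5.1992) - (0.8451)(-2.1809)] / 26.31748663 = 6.23692251 / 26.31748663 = 0.237
  phi_hat_2 = [gamma(0) gamma(2) - gamma(1)^2] / det = [(5.1992)(-2.1809) - (0.8451)^2] / 26.31748663 = -12.05312929 / 26.31748663 = -0.458
So phi_hat = [0.2370, -0.4580].
Therefore phi_hat_2 = -0.4580.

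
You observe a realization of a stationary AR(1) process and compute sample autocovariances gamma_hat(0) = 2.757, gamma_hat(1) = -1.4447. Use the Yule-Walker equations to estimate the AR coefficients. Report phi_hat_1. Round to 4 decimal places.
\hat\phi_{1} = -0.5240

The Yule-Walker equations for an AR(p) process read, in matrix form,
  Gamma_p phi = r_p,   with   (Gamma_p)_{ij} = gamma(|i - j|),
                       (r_p)_i = gamma(i),   i,j = 1..p.
Substitute the sample gammas (Toeplitz matrix and right-hand side of size 1):
  Gamma_p = [[2.757]]
  r_p     = [-1.4447]
With p = 1 this is the single equation gamma(0) phi_1 = gamma(1):
  phi_hat_1 = gamma(1) / gamma(0) = -1.4447 / 2.757 = -0.5240.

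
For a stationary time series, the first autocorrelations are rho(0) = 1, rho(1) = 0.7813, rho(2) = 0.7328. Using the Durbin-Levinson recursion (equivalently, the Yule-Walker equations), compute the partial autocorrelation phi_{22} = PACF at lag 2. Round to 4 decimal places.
\phi_{22} = 0.3141

The PACF at lag k is phi_{kk}, the last component of the solution
to the Yule-Walker system G_k phi = r_k where
  (G_k)_{ij} = rho(|i - j|), (r_k)_i = rho(i), i,j = 1..k.
Equivalently, Durbin-Levinson gives phi_{kk} iteratively:
  phi_{11} = rho(1)
  phi_{kk} = [rho(k) - sum_{j=1..k-1} phi_{k-1,j} rho(k-j)]
            / [1 - sum_{j=1..k-1} phi_{k-1,j} rho(j)],
  phi_{k,j} = phi_{k-1,j} - phi_{kk} phi_{k-1,k-j},  j = 1..k-1.
Step k = 1:
  phi_11 = rho(1) = 0.7813.
Step k = 2:
  phi_22 = [rho(2) - phi_11 rho(1)] / [1 - phi_11 rho(1)] = [0.7328 - (0.7813)(0.7813)] / [1 - (0.7813)(0.7813)]
         = 0.12237031 / 0.38957031 = 0.3141.
Therefore phi_{22} = 0.3141.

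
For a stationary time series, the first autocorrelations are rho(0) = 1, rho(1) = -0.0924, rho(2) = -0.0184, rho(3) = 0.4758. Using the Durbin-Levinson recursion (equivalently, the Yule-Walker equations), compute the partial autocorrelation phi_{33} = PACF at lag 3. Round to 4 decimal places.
\phi_{33} = 0.4760

The PACF at lag k is phi_{kk}, the last component of the solution
to the Yule-Walker system G_k phi = r_k where
  (G_k)_{ij} = rho(|i - j|), (r_k)_i = rho(i), i,j = 1..k.
Equivalently, Durbin-Levinson gives phi_{kk} iteratively:
  phi_{11} = rho(1)
  phi_{kk} = [rho(k) - sum_{j=1..k-1} phi_{k-1,j} rho(k-j)]
            / [1 - sum_{j=1..k-1} phi_{k-1,j} rho(j)],
  phi_{k,j} = phi_{k-1,j} - phi_{kk} phi_{k-1,k-j},  j = 1..k-1.
Step k = 1:
  phi_11 = rho(1) = -0.0924.
Step k = 2:
  phi_22 = [rho(2) - phi_11 rho(1)] / [1 - phi_11 rho(1)] = [-0.0184 - (-0.0924)(-0.0924)] / [1 - (-0.0924)(-0.0924)]
         = -0.02693776 / 0.99146224 = -0.02717.
  Update: phi_21 = phi_11 - phi_22 phi_11 = -0.0924 - (-0.02717)(-0.0924) = -0.09491.
Step k = 3:
  phi_33 = [rho(3) - phi_21 rho(2) - phi_22 rho(1)] / [1 - phi_21 rho(1) - phi_22 rho(2)]
    numerator   = 0.4758 - (-0.09491)(-0.0184) - (-0.02717)(-0.0924) = 0.47154316
    denominator = 1 - (-0.09491)(-0.0924) - (-0.02717)(-0.0184) = 0.99073035
  phi_33 = 0.47154316 / 0.99073035 = 0.476.
Therefore phi_{33} = 0.4760.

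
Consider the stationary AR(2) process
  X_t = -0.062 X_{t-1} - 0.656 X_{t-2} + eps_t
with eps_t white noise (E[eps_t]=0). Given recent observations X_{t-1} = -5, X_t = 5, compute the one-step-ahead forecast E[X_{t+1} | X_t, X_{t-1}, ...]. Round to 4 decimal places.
E[X_{t+1} \mid \mathcal F_t] = 2.9700

For an AR(p) model X_t = c + sum_i phi_i X_{t-i} + eps_t, the
one-step-ahead conditional mean is
  E[X_{t+1} | X_t, ...] = c + sum_i phi_i X_{t+1-i}.
Substitute known values:
  E[X_{t+1} | ...] = (-0.062) * (5) + (-0.656) * (-5)
                   = 2.9700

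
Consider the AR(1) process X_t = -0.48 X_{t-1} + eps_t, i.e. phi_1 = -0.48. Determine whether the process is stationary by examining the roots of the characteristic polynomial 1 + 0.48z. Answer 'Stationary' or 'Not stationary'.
\text{Stationary}

The AR(p) characteristic polynomial is P(z) = 1 + 0.48z.
Stationarity requires all roots to lie outside the unit circle, i.e. |z| > 1 for every root.
This is linear in z: 1 + (0.48) z = 0  =>  z = -1/(0.48) = -2.083333,  |z| = 2.083333.
Moduli of all roots: 2.0833.
All moduli strictly greater than 1? Yes.
Verdict: Stationary.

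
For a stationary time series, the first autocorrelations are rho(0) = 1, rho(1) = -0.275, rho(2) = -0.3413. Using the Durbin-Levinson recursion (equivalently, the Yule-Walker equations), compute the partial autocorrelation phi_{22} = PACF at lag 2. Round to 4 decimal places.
\phi_{22} = -0.4510

The PACF at lag k is phi_{kk}, the last component of the solution
to the Yule-Walker system G_k phi = r_k where
  (G_k)_{ij} = rho(|i - j|), (r_k)_i = rho(i), i,j = 1..k.
Equivalently, Durbin-Levinson gives phi_{kk} iteratively:
  phi_{11} = rho(1)
  phi_{kk} = [rho(k) - sum_{j=1..k-1} phi_{k-1,j} rho(k-j)]
            / [1 - sum_{j=1..k-1} phi_{k-1,j} rho(j)],
  phi_{k,j} = phi_{k-1,j} - phi_{kk} phi_{k-1,k-j},  j = 1..k-1.
Step k = 1:
  phi_11 = rho(1) = -0.275.
Step k = 2:
  phi_22 = [rho(2) - phi_11 rho(1)] / [1 - phi_11 rho(1)] = [-0.3413 - (-0.275)(-0.275)] / [1 - (-0.275)(-0.275)]
         = -0.416925 / 0.924375 = -0.451.
Therefore phi_{22} = -0.4510.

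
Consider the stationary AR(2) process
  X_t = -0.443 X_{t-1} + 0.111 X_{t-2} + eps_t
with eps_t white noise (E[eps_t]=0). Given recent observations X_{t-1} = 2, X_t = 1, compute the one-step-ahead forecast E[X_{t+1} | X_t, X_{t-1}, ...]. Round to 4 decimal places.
E[X_{t+1} \mid \mathcal F_t] = -0.2210

For an AR(p) model X_t = c + sum_i phi_i X_{t-i} + eps_t, the
one-step-ahead conditional mean is
  E[X_{t+1} | X_t, ...] = c + sum_i phi_i X_{t+1-i}.
Substitute known values:
  E[X_{t+1} | ...] = (-0.443) * (1) + (0.111) * (2)
                   = -0.2210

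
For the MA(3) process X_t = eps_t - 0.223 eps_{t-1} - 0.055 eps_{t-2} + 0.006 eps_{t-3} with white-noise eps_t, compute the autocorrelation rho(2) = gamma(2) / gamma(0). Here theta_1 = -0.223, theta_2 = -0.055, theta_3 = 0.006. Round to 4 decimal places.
\rho(2) = -0.0535

For an MA(q) process with theta_0 = 1, the autocovariance is
  gamma(k) = sigma^2 * sum_{i=0..q-k} theta_i * theta_{i+k},
and rho(k) = gamma(k) / gamma(0). Sigma^2 cancels.
  numerator   = (1)*(-0.055) + (-0.223)*(0.006) = -0.056338.
  denominator = (1)^2 + (-0.223)^2 + (-0.055)^2 + (0.006)^2 = 1.05279.
  rho(2) = -0.056338 / 1.05279 = -0.0535.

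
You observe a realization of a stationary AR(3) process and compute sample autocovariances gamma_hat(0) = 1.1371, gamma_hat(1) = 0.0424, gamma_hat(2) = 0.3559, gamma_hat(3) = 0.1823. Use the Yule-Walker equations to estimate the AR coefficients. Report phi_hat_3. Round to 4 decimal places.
\hat\phi_{3} = 0.1560

The Yule-Walker equations for an AR(p) process read, in matrix form,
  Gamma_p phi = r_p,   with   (Gamma_p)_{ij} = gamma(|i - j|),
                       (r_p)_i = gamma(i),   i,j = 1..p.
Substitute the sample gammas (Toeplitz matrix and right-hand side of size 3):
  Gamma_p = [[1.1371, 0.0424, 0.3559], [0.0424, 1.1371, 0.0424], [0.3559, 0.0424, 1.1371]]
  r_p     = [0.0424, 0.3559, 0.1823]
Written out (R1..R3):
  (R1) 1.1371 phi_1 + 0.0424 phi_2 + 0.3559 phi_3 = 0.0424
  (R2) 0.0424 phi_1 + 1.1371 phi_2 + 0.0424 phi_3 = 0.3559
  (R3) 0.3559 phi_1 + 0.0424 phi_2 + 1.1371 phi_3 = 0.1823
Gaussian elimination:
  R2 <- R2 - (0.0424/1.1371) R1 = R2 - (0.037288) R1:  1.135519 phi_2 + 0.029129 phi_3 = 0.354319
  R3 <- R3 - (0.3559/1.1371) R1 = R3 - (0.312989) R1:  0.029129 phi_2 + 1.025707 phi_3 = 0.169029
  R3 <- R3 - (0.029129/1.135519) R2 = R3 - (0.025653) R2:  1.02496 phi_3 = 0.15994
Back-substitution:
  phi_hat_3 = 0.15994 / 1.02496 = 0.156045
  phi_hat_2 = (0.354319 - (0.029129)(0.156045)) / 1.135519 = 0.30803
  phi_hat_1 = (0.0424 - (0.0424)(0.30803) - (0.3559)(0.156045)) / 1.1371 = -0.023038
So phi_hat = [-0.0230, 0.3080, 0.1560].
Therefore phi_hat_3 = 0.1560.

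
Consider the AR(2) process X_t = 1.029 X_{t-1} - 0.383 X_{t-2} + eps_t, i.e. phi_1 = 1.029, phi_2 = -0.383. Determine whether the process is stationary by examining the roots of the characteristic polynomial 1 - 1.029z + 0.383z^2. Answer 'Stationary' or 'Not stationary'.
\text{Stationary}

The AR(p) characteristic polynomial is P(z) = 1 - 1.029z + 0.383z^2.
Stationarity requires all roots to lie outside the unit circle, i.e. |z| > 1 for every root.
Set 1 + (-1.029) z + (0.383) z^2 = 0, i.e. a z^2 + b z + c = 0 with a = 0.383, b = -1.029, c = 1.
Discriminant D = b^2 - 4ac = (-1.029)^2 - 4*(0.383)*1 = 1.058841 - (1.532) = -0.473159.
D < 0, so the roots are the complex-conjugate pair z = (-b +/- i sqrt(-D)) / (2a) = 1.3433 +/- 0.898i.
For a conjugate pair |z|^2 = z * conj(z) = (product of roots) = c/a = 1/(0.383) = 2.610966, so |z| = sqrt(2.610966) = 1.6158 for both roots.
Moduli of all roots: 1.6158, 1.6158.
All moduli strictly greater than 1? Yes.
Verdict: Stationary.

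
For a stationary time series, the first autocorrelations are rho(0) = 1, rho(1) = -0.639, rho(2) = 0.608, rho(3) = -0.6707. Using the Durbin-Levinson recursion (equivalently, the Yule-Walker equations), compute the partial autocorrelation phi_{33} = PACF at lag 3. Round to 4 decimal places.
\phi_{33} = -0.3770

The PACF at lag k is phi_{kk}, the last component of the solution
to the Yule-Walker system G_k phi = r_k where
  (G_k)_{ij} = rho(|i - j|), (r_k)_i = rho(i), i,j = 1..k.
Equivalently, Durbin-Levinson gives phi_{kk} iteratively:
  phi_{11} = rho(1)
  phi_{kk} = [rho(k) - sum_{j=1..k-1} phi_{k-1,j} rho(k-j)]
            / [1 - sum_{j=1..k-1} phi_{k-1,j} rho(j)],
  phi_{k,j} = phi_{k-1,j} - phi_{kk} phi_{k-1,k-j},  j = 1..k-1.
Step k = 1:
  phi_11 = rho(1) = -0.639.
Step k = 2:
  phi_22 = [rho(2) - phi_11 rho(1)] / [1 - phi_11 rho(1)] = [0.608 - (-0.639)(-0.639)] / [1 - (-0.639)(-0.639)]
         = 0.199679 / 0.591679 = 0.337479.
  Update: phi_21 = phi_11 - phi_22 phi_11 = -0.639 - (0.337479)(-0.639) = -0.423351.
Step k = 3:
  phi_33 = [rho(3) - phi_21 rho(2) - phi_22 rho(1)] / [1 - phi_21 rho(1) - phi_22 rho(2)]
    numerator   = -0.6707 - (-0.423351)(0.608) - (0.337479)(-0.639) = -0.19765366
    denominator = 1 - (-0.423351)(-0.639) - (0.337479)(0.608) = 0.52429161
  phi_33 = -0.19765366 / 0.52429161 = -0.377.
Therefore phi_{33} = -0.3770.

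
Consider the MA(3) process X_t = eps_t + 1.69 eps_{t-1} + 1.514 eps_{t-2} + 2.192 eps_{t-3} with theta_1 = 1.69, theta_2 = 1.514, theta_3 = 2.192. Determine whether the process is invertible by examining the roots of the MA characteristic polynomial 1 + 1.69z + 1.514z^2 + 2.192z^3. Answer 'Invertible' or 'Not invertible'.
\text{Not invertible}

The MA(q) characteristic polynomial is P(z) = 1 + 1.69z + 1.514z^2 + 2.192z^3.
Invertibility requires all roots to lie outside the unit circle, i.e. |z| > 1 for every root.
Degree 3: look for a simple real root z0 first, then factor out (1 - z/z0) and solve the remaining quadratic.
Testing z0 = -0.625: P(-0.625) = 1 + (1.69)(-0.625) + (1.514)(-0.625)^2 + (2.192)(-0.625)^3
  = 1 + (-1.05625) + (0.591406) + (-0.535156) = 0.  So z_0 = -0.625 is a root, |z_0| = 0.625.
Divide out the factor (1 + 1.6 z) = (1 - z/z0) (since 1/z0 = -1.6):
  P(z) = (1 + 1.6 z)(1 + (0.09) z + (1.37) z^2)
  [check: z-coef 0.09 - (-1.6) = 1.69; z^2-coef 1.37 - (-1.6)(0.09) = 1.514; z^3-coef -(-1.6)(1.37) = 2.192.]
Remaining roots from the quadratic factor 1 + (0.09) z + (1.37) z^2:
  Set 1 + (0.09) z + (1.37) z^2 = 0, i.e. a z^2 + b z + c = 0 with a = 1.37, b = 0.09, c = 1.
  Discriminant D = b^2 - 4ac = (0.09)^2 - 4*(1.37)*1 = 0.0081 - (5.48) = -5.4719.
  D < 0, so the roots are the complex-conjugate pair z = (-b +/- i sqrt(-D)) / (2a) = -0.0328 +/- 0.8537i.
  For a conjugate pair |z|^2 = z * conj(z) = (product of roots) = c/a = 1/(1.37) = 0.729927, so |z| = sqrt(0.729927) = 0.8544 for both roots.
Moduli of all roots: 0.6250, 0.8544, 0.8544.
All moduli strictly greater than 1? No.
Verdict: Not invertible.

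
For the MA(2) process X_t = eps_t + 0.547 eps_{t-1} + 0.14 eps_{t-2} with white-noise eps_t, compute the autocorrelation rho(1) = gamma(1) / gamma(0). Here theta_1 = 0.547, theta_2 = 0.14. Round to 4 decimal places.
\rho(1) = 0.4728

For an MA(q) process with theta_0 = 1, the autocovariance is
  gamma(k) = sigma^2 * sum_{i=0..q-k} theta_i * theta_{i+k},
and rho(k) = gamma(k) / gamma(0). Sigma^2 cancels.
  numerator   = (1)*(0.547) + (0.547)*(0.14) = 0.62358.
  denominator = (1)^2 + (0.547)^2 + (0.14)^2 = 1.318809.
  rho(1) = 0.62358 / 1.318809 = 0.4728.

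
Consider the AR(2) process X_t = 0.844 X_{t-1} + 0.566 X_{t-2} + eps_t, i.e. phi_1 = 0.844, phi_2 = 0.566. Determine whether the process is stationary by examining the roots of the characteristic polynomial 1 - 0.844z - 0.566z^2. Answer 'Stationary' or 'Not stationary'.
\text{Not stationary}

The AR(p) characteristic polynomial is P(z) = 1 - 0.844z - 0.566z^2.
Stationarity requires all roots to lie outside the unit circle, i.e. |z| > 1 for every root.
Set 1 + (-0.844) z + (-0.566) z^2 = 0, i.e. a z^2 + b z + c = 0 with a = -0.566, b = -0.844, c = 1.
Discriminant D = b^2 - 4ac = (-0.844)^2 - 4*(-0.566)*1 = 0.712336 - (-2.264) = 2.976336.
D >= 0, so the roots are real: z = (-b +/- sqrt(D)) / (2a) = (0.844 +/- 1.725206) / (-1.132).
  z_1 = (0.844 + 1.725206) / (-1.132) = -2.2696,   |z_1| = 2.2696.
  z_2 = (0.844 - 1.725206) / (-1.132) = 0.7785,   |z_2| = 0.7785.
Moduli of all roots: 2.2696, 0.7785.
All moduli strictly greater than 1? No.
Verdict: Not stationary.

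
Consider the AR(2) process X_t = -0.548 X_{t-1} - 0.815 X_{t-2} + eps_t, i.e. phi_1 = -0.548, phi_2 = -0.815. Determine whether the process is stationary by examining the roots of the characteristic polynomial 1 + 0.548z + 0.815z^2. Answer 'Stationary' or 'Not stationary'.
\text{Stationary}

The AR(p) characteristic polynomial is P(z) = 1 + 0.548z + 0.815z^2.
Stationarity requires all roots to lie outside the unit circle, i.e. |z| > 1 for every root.
Set 1 + (0.548) z + (0.815) z^2 = 0, i.e. a z^2 + b z + c = 0 with a = 0.815, b = 0.548, c = 1.
Discriminant D = b^2 - 4ac = (0.548)^2 - 4*(0.815)*1 = 0.300304 - (3.26) = -2.959696.
D < 0, so the roots are the complex-conjugate pair z = (-b +/- i sqrt(-D)) / (2a) = -0.3362 +/- 1.0554i.
For a conjugate pair |z|^2 = z * conj(z) = (product of roots) = c/a = 1/(0.815) = 1.226994, so |z| = sqrt(1.226994) = 1.1077 for both roots.
Moduli of all roots: 1.1077, 1.1077.
All moduli strictly greater than 1? Yes.
Verdict: Stationary.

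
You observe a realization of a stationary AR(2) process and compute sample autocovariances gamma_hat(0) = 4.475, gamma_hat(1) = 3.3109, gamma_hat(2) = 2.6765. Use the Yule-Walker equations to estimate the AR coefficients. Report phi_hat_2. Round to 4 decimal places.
\hat\phi_{2} = 0.1120

The Yule-Walker equations for an AR(p) process read, in matrix form,
  Gamma_p phi = r_p,   with   (Gamma_p)_{ij} = gamma(|i - j|),
                       (r_p)_i = gamma(i),   i,j = 1..p.
Substitute the sample gammas (Toeplitz matrix and right-hand side of size 2):
  Gamma_p = [[4.475, 3.3109], [3.3109, 4.475]]
  r_p     = [3.3109, 2.6765]
Written out:
  4.475 phi_1 + 3.3109 phi_2 = 3.3109
  3.3109 phi_1 + 4.475 phi_2 = 2.6765
Solve by Cramer's rule:
  det = gamma(0)^2 - gamma(1)^2 = (4.475)^2 - (3.3109)^2 = 20.025625 - 10.96205881 = 9.06356619
  phi_hat_1 = [gamma(1) gamma(0) - gamma(1) gamma(2)] / det = [(3.3109)(4.475) - (3.3109)(2.6765)] / 9.06356619 = 5.95465365 / 9.06356619 = 0.657
  phi_hat_2 = [gamma(0) gamma(2) - gamma(1)^2] / det = [(4.475)(2.6765) - (3.3109)^2] / 9.06356619 = 1.01527869 / 9.06356619 = 0.112
So phi_hat = [0.6570, 0.1120].
Therefore phi_hat_2 = 0.1120.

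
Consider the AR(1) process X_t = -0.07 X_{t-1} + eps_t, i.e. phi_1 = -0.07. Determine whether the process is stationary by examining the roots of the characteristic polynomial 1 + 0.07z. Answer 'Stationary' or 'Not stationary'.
\text{Stationary}

The AR(p) characteristic polynomial is P(z) = 1 + 0.07z.
Stationarity requires all roots to lie outside the unit circle, i.e. |z| > 1 for every root.
This is linear in z: 1 + (0.07) z = 0  =>  z = -1/(0.07) = -14.285714,  |z| = 14.285714.
Moduli of all roots: 14.2857.
All moduli strictly greater than 1? Yes.
Verdict: Stationary.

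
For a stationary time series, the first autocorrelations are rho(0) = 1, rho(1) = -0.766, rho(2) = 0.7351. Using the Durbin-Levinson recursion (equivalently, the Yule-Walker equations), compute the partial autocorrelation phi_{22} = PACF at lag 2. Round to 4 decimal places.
\phi_{22} = 0.3590

The PACF at lag k is phi_{kk}, the last component of the solution
to the Yule-Walker system G_k phi = r_k where
  (G_k)_{ij} = rho(|i - j|), (r_k)_i = rho(i), i,j = 1..k.
Equivalently, Durbin-Levinson gives phi_{kk} iteratively:
  phi_{11} = rho(1)
  phi_{kk} = [rho(k) - sum_{j=1..k-1} phi_{k-1,j} rho(k-j)]
            / [1 - sum_{j=1..k-1} phi_{k-1,j} rho(j)],
  phi_{k,j} = phi_{k-1,j} - phi_{kk} phi_{k-1,k-j},  j = 1..k-1.
Step k = 1:
  phi_11 = rho(1) = -0.766.
Step k = 2:
  phi_22 = [rho(2) - phi_11 rho(1)] / [1 - phi_11 rho(1)] = [0.7351 - (-0.766)(-0.766)] / [1 - (-0.766)(-0.766)]
         = 0.148344 / 0.413244 = 0.359.
Therefore phi_{22} = 0.3590.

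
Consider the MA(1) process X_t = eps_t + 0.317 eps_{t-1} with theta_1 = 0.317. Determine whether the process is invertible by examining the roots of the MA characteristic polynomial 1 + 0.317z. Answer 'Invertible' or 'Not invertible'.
\text{Invertible}

The MA(q) characteristic polynomial is P(z) = 1 + 0.317z.
Invertibility requires all roots to lie outside the unit circle, i.e. |z| > 1 for every root.
This is linear in z: 1 + (0.317) z = 0  =>  z = -1/(0.317) = -3.154574,  |z| = 3.154574.
Moduli of all roots: 3.1546.
All moduli strictly greater than 1? Yes.
Verdict: Invertible.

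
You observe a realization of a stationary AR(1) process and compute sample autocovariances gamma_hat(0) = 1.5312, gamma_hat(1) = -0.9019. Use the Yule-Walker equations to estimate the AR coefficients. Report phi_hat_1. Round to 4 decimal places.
\hat\phi_{1} = -0.5890

The Yule-Walker equations for an AR(p) process read, in matrix form,
  Gamma_p phi = r_p,   with   (Gamma_p)_{ij} = gamma(|i - j|),
                       (r_p)_i = gamma(i),   i,j = 1..p.
Substitute the sample gammas (Toeplitz matrix and right-hand side of size 1):
  Gamma_p = [[1.5312]]
  r_p     = [-0.9019]
With p = 1 this is the single equation gamma(0) phi_1 = gamma(1):
  phi_hat_1 = gamma(1) / gamma(0) = -0.9019 / 1.5312 = -0.5890.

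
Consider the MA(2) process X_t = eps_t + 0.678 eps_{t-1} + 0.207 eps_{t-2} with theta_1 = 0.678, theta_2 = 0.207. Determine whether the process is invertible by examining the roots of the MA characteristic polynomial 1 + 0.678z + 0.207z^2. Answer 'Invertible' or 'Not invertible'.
\text{Invertible}

The MA(q) characteristic polynomial is P(z) = 1 + 0.678z + 0.207z^2.
Invertibility requires all roots to lie outside the unit circle, i.e. |z| > 1 for every root.
Set 1 + (0.678) z + (0.207) z^2 = 0, i.e. a z^2 + b z + c = 0 with a = 0.207, b = 0.678, c = 1.
Discriminant D = b^2 - 4ac = (0.678)^2 - 4*(0.207)*1 = 0.459684 - (0.828) = -0.368316.
D < 0, so the roots are the complex-conjugate pair z = (-b +/- i sqrt(-D)) / (2a) = -1.6377 +/- 1.4659i.
For a conjugate pair |z|^2 = z * conj(z) = (product of roots) = c/a = 1/(0.207) = 4.830918, so |z| = sqrt(4.830918) = 2.1979 for both roots.
Moduli of all roots: 2.1979, 2.1979.
All moduli strictly greater than 1? Yes.
Verdict: Invertible.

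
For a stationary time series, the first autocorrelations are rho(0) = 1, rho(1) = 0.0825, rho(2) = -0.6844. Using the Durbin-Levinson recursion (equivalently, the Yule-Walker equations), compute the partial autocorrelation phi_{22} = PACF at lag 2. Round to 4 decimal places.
\phi_{22} = -0.6959

The PACF at lag k is phi_{kk}, the last component of the solution
to the Yule-Walker system G_k phi = r_k where
  (G_k)_{ij} = rho(|i - j|), (r_k)_i = rho(i), i,j = 1..k.
Equivalently, Durbin-Levinson gives phi_{kk} iteratively:
  phi_{11} = rho(1)
  phi_{kk} = [rho(k) - sum_{j=1..k-1} phi_{k-1,j} rho(k-j)]
            / [1 - sum_{j=1..k-1} phi_{k-1,j} rho(j)],
  phi_{k,j} = phi_{k-1,j} - phi_{kk} phi_{k-1,k-j},  j = 1..k-1.
Step k = 1:
  phi_11 = rho(1) = 0.0825.
Step k = 2:
  phi_22 = [rho(2) - phi_11 rho(1)] / [1 - phi_11 rho(1)] = [-0.6844 - (0.0825)(0.0825)] / [1 - (0.0825)(0.0825)]
         = -0.69120625 / 0.99319375 = -0.6959.
Therefore phi_{22} = -0.6959.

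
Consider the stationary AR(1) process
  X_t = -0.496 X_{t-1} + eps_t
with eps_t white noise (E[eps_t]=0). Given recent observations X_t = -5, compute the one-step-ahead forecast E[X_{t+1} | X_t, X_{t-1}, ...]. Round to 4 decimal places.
E[X_{t+1} \mid \mathcal F_t] = 2.4800

For an AR(p) model X_t = c + sum_i phi_i X_{t-i} + eps_t, the
one-step-ahead conditional mean is
  E[X_{t+1} | X_t, ...] = c + sum_i phi_i X_{t+1-i}.
Substitute known values:
  E[X_{t+1} | ...] = (-0.496) * (-5)
                   = 2.4800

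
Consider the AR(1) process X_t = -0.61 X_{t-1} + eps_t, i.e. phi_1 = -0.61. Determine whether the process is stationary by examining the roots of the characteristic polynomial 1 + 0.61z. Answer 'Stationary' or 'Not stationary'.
\text{Stationary}

The AR(p) characteristic polynomial is P(z) = 1 + 0.61z.
Stationarity requires all roots to lie outside the unit circle, i.e. |z| > 1 for every root.
This is linear in z: 1 + (0.61) z = 0  =>  z = -1/(0.61) = -1.639344,  |z| = 1.639344.
Moduli of all roots: 1.6393.
All moduli strictly greater than 1? Yes.
Verdict: Stationary.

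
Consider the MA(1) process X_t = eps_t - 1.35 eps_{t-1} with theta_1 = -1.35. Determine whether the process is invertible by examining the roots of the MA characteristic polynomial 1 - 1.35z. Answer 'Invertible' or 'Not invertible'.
\text{Not invertible}

The MA(q) characteristic polynomial is P(z) = 1 - 1.35z.
Invertibility requires all roots to lie outside the unit circle, i.e. |z| > 1 for every root.
This is linear in z: 1 + (-1.35) z = 0  =>  z = -1/(-1.35) = 0.740741,  |z| = 0.740741.
Moduli of all roots: 0.7407.
All moduli strictly greater than 1? No.
Verdict: Not invertible.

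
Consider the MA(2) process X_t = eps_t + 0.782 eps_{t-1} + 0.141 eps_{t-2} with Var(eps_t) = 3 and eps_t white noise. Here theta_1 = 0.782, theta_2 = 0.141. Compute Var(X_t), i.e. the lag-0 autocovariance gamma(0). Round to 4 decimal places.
\gamma(0) = 4.8942

For an MA(q) process X_t = eps_t + sum_i theta_i eps_{t-i} with
Var(eps_t) = sigma^2, the variance is
  gamma(0) = sigma^2 * (1 + sum_i theta_i^2).
  sum_i theta_i^2 = (0.782)^2 + (0.141)^2 = 0.611524 + 0.019881 = 0.631405.
  gamma(0) = 3 * (1 + 0.631405) = 3 * 1.631405 = 4.894215, which rounds to 4.8942.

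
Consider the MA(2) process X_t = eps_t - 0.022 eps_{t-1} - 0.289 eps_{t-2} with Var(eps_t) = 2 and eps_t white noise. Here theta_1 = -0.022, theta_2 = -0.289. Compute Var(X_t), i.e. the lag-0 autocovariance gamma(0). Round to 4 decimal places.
\gamma(0) = 2.1680

For an MA(q) process X_t = eps_t + sum_i theta_i eps_{t-i} with
Var(eps_t) = sigma^2, the variance is
  gamma(0) = sigma^2 * (1 + sum_i theta_i^2).
  sum_i theta_i^2 = (-0.022)^2 + (-0.289)^2 = 0.000484 + 0.083521 = 0.084005.
  gamma(0) = 2 * (1 + 0.084005) = 2 * 1.084005 = 2.16801, which rounds to 2.1680.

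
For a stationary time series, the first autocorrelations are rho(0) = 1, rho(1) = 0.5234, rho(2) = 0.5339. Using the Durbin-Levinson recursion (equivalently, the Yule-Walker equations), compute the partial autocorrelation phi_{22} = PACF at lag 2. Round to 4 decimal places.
\phi_{22} = 0.3580

The PACF at lag k is phi_{kk}, the last component of the solution
to the Yule-Walker system G_k phi = r_k where
  (G_k)_{ij} = rho(|i - j|), (r_k)_i = rho(i), i,j = 1..k.
Equivalently, Durbin-Levinson gives phi_{kk} iteratively:
  phi_{11} = rho(1)
  phi_{kk} = [rho(k) - sum_{j=1..k-1} phi_{k-1,j} rho(k-j)]
            / [1 - sum_{j=1..k-1} phi_{k-1,j} rho(j)],
  phi_{k,j} = phi_{k-1,j} - phi_{kk} phi_{k-1,k-j},  j = 1..k-1.
Step k = 1:
  phi_11 = rho(1) = 0.5234.
Step k = 2:
  phi_22 = [rho(2) - phi_11 rho(1)] / [1 - phi_11 rho(1)] = [0.5339 - (0.5234)(0.5234)] / [1 - (0.5234)(0.5234)]
         = 0.25995244 / 0.72605244 = 0.358.
Therefore phi_{22} = 0.3580.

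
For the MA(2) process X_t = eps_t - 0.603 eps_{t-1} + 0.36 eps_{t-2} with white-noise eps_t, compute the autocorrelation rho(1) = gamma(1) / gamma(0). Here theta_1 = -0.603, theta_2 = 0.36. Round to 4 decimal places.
\rho(1) = -0.5492

For an MA(q) process with theta_0 = 1, the autocovariance is
  gamma(k) = sigma^2 * sum_{i=0..q-k} theta_i * theta_{i+k},
and rho(k) = gamma(k) / gamma(0). Sigma^2 cancels.
  numerator   = (1)*(-0.603) + (-0.603)*(0.36) = -0.82008.
  denominator = (1)^2 + (-0.603)^2 + (0.36)^2 = 1.493209.
  rho(1) = -0.82008 / 1.493209 = -0.5492.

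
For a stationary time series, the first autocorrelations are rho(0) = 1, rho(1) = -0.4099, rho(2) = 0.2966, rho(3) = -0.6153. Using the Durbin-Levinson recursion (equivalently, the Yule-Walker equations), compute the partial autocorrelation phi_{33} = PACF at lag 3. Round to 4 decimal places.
\phi_{33} = -0.5531

The PACF at lag k is phi_{kk}, the last component of the solution
to the Yule-Walker system G_k phi = r_k where
  (G_k)_{ij} = rho(|i - j|), (r_k)_i = rho(i), i,j = 1..k.
Equivalently, Durbin-Levinson gives phi_{kk} iteratively:
  phi_{11} = rho(1)
  phi_{kk} = [rho(k) - sum_{j=1..k-1} phi_{k-1,j} rho(k-j)]
            / [1 - sum_{j=1..k-1} phi_{k-1,j} rho(j)],
  phi_{k,j} = phi_{k-1,j} - phi_{kk} phi_{k-1,k-j},  j = 1..k-1.
Step k = 1:
  phi_11 = rho(1) = -0.4099.
Step k = 2:
  phi_22 = [rho(2) - phi_11 rho(1)] / [1 - phi_11 rho(1)] = [0.2966 - (-0.4099)(-0.4099)] / [1 - (-0.4099)(-0.4099)]
         = 0.12858199 / 0.83198199 = 0.154549.
  Update: phi_21 = phi_11 - phi_22 phi_11 = -0.4099 - (0.154549)(-0.4099) = -0.34655.
Step k = 3:
  phi_33 = [rho(3) - phi_21 rho(2) - phi_22 rho(1)] / [1 - phi_21 rho(1) - phi_22 rho(2)]
    numerator   = -0.6153 - (-0.34655)(0.2966) - (0.154549)(-0.4099) = -0.44916352
    denominator = 1 - (-0.34655)(-0.4099) - (0.154549)(0.2966) = 0.81210977
  phi_33 = -0.44916352 / 0.81210977 = -0.5531.
Therefore phi_{33} = -0.5531.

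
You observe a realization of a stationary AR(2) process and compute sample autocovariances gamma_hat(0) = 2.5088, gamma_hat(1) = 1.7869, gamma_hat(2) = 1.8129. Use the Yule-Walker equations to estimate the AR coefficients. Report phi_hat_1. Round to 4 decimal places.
\hat\phi_{1} = 0.4010

The Yule-Walker equations for an AR(p) process read, in matrix form,
  Gamma_p phi = r_p,   with   (Gamma_p)_{ij} = gamma(|i - j|),
                       (r_p)_i = gamma(i),   i,j = 1..p.
Substitute the sample gammas (Toeplitz matrix and right-hand side of size 2):
  Gamma_p = [[2.5088, 1.7869], [1.7869, 2.5088]]
  r_p     = [1.7869, 1.8129]
Written out:
  2.5088 phi_1 + 1.7869 phi_2 = 1.7869
  1.7869 phi_1 + 2.5088 phi_2 = 1.8129
Solve by Cramer's rule:
  det = gamma(0)^2 - gamma(1)^2 = (2.5088)^2 - (1.7869)^2 = 6.29407744 - 3.19301161 = 3.10106583
  phi_hat_1 = [gamma(1) gamma(0) - gamma(1) gamma(2)] / det = [(1.7869)(2.5088) - (1.7869)(1.8129)] / 3.10106583 = 1.24350371 / 3.10106583 = 0.401
  phi_hat_2 = [gamma(0) gamma(2) - gamma(1)^2] / det = [(2.5088)(1.8129) - (1.7869)^2] / 3.10106583 = 1.35519191 / 3.10106583 = 0.437
So phi_hat = [0.4010, 0.4370].
Therefore phi_hat_1 = 0.4010.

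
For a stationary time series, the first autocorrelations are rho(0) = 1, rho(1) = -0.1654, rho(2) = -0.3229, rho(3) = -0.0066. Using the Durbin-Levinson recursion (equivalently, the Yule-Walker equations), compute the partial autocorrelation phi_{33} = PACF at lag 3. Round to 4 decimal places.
\phi_{33} = -0.1640

The PACF at lag k is phi_{kk}, the last component of the solution
to the Yule-Walker system G_k phi = r_k where
  (G_k)_{ij} = rho(|i - j|), (r_k)_i = rho(i), i,j = 1..k.
Equivalently, Durbin-Levinson gives phi_{kk} iteratively:
  phi_{11} = rho(1)
  phi_{kk} = [rho(k) - sum_{j=1..k-1} phi_{k-1,j} rho(k-j)]
            / [1 - sum_{j=1..k-1} phi_{k-1,j} rho(j)],
  phi_{k,j} = phi_{k-1,j} - phi_{kk} phi_{k-1,k-j},  j = 1..k-1.
Step k = 1:
  phi_11 = rho(1) = -0.1654.
Step k = 2:
  phi_22 = [rho(2) - phi_11 rho(1)] / [1 - phi_11 rho(1)] = [-0.3229 - (-0.1654)(-0.1654)] / [1 - (-0.1654)(-0.1654)]
         = -0.35025716 / 0.97264284 = -0.360109.
  Update: phi_21 = phi_11 - phi_22 phi_11 = -0.1654 - (-0.360109)(-0.1654) = -0.224962.
Step k = 3:
  phi_33 = [rho(3) - phi_21 rho(2) - phi_22 rho(1)] / [1 - phi_21 rho(1) - phi_22 rho(2)]
    numerator   = -0.0066 - (-0.224962)(-0.3229) - (-0.360109)(-0.1654) = -0.1388022
    denominator = 1 - (-0.224962)(-0.1654) - (-0.360109)(-0.3229) = 0.84651219
  phi_33 = -0.1388022 / 0.84651219 = -0.164.
Therefore phi_{33} = -0.1640.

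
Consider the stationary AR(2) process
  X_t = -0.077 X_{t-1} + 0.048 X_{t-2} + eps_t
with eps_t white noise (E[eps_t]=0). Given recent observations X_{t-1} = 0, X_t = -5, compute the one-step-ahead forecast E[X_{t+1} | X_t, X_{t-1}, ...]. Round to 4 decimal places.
E[X_{t+1} \mid \mathcal F_t] = 0.3850

For an AR(p) model X_t = c + sum_i phi_i X_{t-i} + eps_t, the
one-step-ahead conditional mean is
  E[X_{t+1} | X_t, ...] = c + sum_i phi_i X_{t+1-i}.
Substitute known values:
  E[X_{t+1} | ...] = (-0.077) * (-5) + (0.048) * (0)
                   = 0.3850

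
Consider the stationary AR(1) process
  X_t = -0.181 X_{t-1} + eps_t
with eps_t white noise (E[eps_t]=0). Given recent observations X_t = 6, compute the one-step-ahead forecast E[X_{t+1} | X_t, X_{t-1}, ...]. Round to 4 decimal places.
E[X_{t+1} \mid \mathcal F_t] = -1.0860

For an AR(p) model X_t = c + sum_i phi_i X_{t-i} + eps_t, the
one-step-ahead conditional mean is
  E[X_{t+1} | X_t, ...] = c + sum_i phi_i X_{t+1-i}.
Substitute known values:
  E[X_{t+1} | ...] = (-0.181) * (6)
                   = -1.0860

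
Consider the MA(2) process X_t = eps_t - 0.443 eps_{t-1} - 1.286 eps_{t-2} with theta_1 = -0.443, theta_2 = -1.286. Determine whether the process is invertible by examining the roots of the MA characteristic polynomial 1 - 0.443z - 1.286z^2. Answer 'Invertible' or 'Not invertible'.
\text{Not invertible}

The MA(q) characteristic polynomial is P(z) = 1 - 0.443z - 1.286z^2.
Invertibility requires all roots to lie outside the unit circle, i.e. |z| > 1 for every root.
Set 1 + (-0.443) z + (-1.286) z^2 = 0, i.e. a z^2 + b z + c = 0 with a = -1.286, b = -0.443, c = 1.
Discriminant D = b^2 - 4ac = (-0.443)^2 - 4*(-1.286)*1 = 0.196249 - (-5.144) = 5.340249.
D >= 0, so the roots are real: z = (-b +/- sqrt(D)) / (2a) = (0.443 +/- 2.310898) / (-2.572).
  z_1 = (0.443 + 2.310898) / (-2.572) = -1.0707,   |z_1| = 1.0707.
  z_2 = (0.443 - 2.310898) / (-2.572) = 0.7262,   |z_2| = 0.7262.
Moduli of all roots: 1.0707, 0.7262.
All moduli strictly greater than 1? No.
Verdict: Not invertible.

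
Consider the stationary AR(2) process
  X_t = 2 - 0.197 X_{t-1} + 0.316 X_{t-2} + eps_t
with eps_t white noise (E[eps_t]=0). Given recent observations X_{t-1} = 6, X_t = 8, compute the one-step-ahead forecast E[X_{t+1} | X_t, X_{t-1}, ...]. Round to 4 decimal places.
E[X_{t+1} \mid \mathcal F_t] = 2.3200

For an AR(p) model X_t = c + sum_i phi_i X_{t-i} + eps_t, the
one-step-ahead conditional mean is
  E[X_{t+1} | X_t, ...] = c + sum_i phi_i X_{t+1-i}.
Substitute known values:
  E[X_{t+1} | ...] = 2 + (-0.197) * (8) + (0.316) * (6)
                   = 2.3200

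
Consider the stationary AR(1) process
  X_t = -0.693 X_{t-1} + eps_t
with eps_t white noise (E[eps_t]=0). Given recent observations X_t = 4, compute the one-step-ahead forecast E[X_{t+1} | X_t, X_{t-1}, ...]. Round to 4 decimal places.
E[X_{t+1} \mid \mathcal F_t] = -2.7720

For an AR(p) model X_t = c + sum_i phi_i X_{t-i} + eps_t, the
one-step-ahead conditional mean is
  E[X_{t+1} | X_t, ...] = c + sum_i phi_i X_{t+1-i}.
Substitute known values:
  E[X_{t+1} | ...] = (-0.693) * (4)
                   = -2.7720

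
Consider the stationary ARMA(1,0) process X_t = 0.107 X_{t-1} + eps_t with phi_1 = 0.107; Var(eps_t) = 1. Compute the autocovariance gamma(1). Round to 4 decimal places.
\gamma(1) = 0.1082

Multiply the model equation by X_{t-k} and take expectations. With theta_0 = psi_0 = 1 and psi_j the MA(infinity) weights, this gives
  gamma(k) - sum_i phi_i gamma(k-i) = c_k,
  c_k = sigma^2 * sum_{j=k..q} theta_j psi_{j-k}   (c_k = 0 for k > q),
using gamma(-m) = gamma(m).
Pure AR (q = 0): c_0 = sigma^2 = 1, c_k = 0 for k >= 1.
Equations for k = 0 and k = 1 (AR order 1):
  gamma(0) = phi_1 gamma(1) + c_0
  gamma(1) = phi_1 gamma(0) + c_1
Substituting the second into the first: gamma(0) (1 - phi_1^2) = c_0 + phi_1 c_1, so
  gamma(0) = c_0 / (1 - phi_1^2) = 1 / (1 - (0.107)^2) = 1 / 0.988551 = 1.011582.
  gamma(1) = phi_1 gamma(0) = (0.107)(1.011582) = 0.108239.
Therefore gamma(1) = 0.1082 (to 4 decimal places).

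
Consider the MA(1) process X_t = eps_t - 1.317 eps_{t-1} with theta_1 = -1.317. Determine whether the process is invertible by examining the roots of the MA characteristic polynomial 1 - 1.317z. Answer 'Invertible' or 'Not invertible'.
\text{Not invertible}

The MA(q) characteristic polynomial is P(z) = 1 - 1.317z.
Invertibility requires all roots to lie outside the unit circle, i.e. |z| > 1 for every root.
This is linear in z: 1 + (-1.317) z = 0  =>  z = -1/(-1.317) = 0.759301,  |z| = 0.759301.
Moduli of all roots: 0.7593.
All moduli strictly greater than 1? No.
Verdict: Not invertible.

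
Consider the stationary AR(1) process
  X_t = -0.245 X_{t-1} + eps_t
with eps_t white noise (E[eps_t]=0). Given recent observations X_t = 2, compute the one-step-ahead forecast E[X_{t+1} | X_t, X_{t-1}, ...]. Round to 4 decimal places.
E[X_{t+1} \mid \mathcal F_t] = -0.4900

For an AR(p) model X_t = c + sum_i phi_i X_{t-i} + eps_t, the
one-step-ahead conditional mean is
  E[X_{t+1} | X_t, ...] = c + sum_i phi_i X_{t+1-i}.
Substitute known values:
  E[X_{t+1} | ...] = (-0.245) * (2)
                   = -0.4900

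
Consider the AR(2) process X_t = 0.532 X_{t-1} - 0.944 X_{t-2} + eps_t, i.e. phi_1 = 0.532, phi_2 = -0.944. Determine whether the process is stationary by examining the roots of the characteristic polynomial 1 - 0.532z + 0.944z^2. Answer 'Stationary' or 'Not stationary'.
\text{Stationary}

The AR(p) characteristic polynomial is P(z) = 1 - 0.532z + 0.944z^2.
Stationarity requires all roots to lie outside the unit circle, i.e. |z| > 1 for every root.
Set 1 + (-0.532) z + (0.944) z^2 = 0, i.e. a z^2 + b z + c = 0 with a = 0.944, b = -0.532, c = 1.
Discriminant D = b^2 - 4ac = (-0.532)^2 - 4*(0.944)*1 = 0.283024 - (3.776) = -3.492976.
D < 0, so the roots are the complex-conjugate pair z = (-b +/- i sqrt(-D)) / (2a) = 0.2818 +/- 0.9899i.
For a conjugate pair |z|^2 = z * conj(z) = (product of roots) = c/a = 1/(0.944) = 1.059322, so |z| = sqrt(1.059322) = 1.0292 for both roots.
Moduli of all roots: 1.0292, 1.0292.
All moduli strictly greater than 1? Yes.
Verdict: Stationary.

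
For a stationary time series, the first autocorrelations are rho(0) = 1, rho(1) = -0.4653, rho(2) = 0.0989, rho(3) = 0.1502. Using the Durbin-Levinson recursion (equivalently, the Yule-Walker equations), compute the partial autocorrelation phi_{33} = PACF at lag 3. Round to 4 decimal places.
\phi_{33} = 0.1740

The PACF at lag k is phi_{kk}, the last component of the solution
to the Yule-Walker system G_k phi = r_k where
  (G_k)_{ij} = rho(|i - j|), (r_k)_i = rho(i), i,j = 1..k.
Equivalently, Durbin-Levinson gives phi_{kk} iteratively:
  phi_{11} = rho(1)
  phi_{kk} = [rho(k) - sum_{j=1..k-1} phi_{k-1,j} rho(k-j)]
            / [1 - sum_{j=1..k-1} phi_{k-1,j} rho(j)],
  phi_{k,j} = phi_{k-1,j} - phi_{kk} phi_{k-1,k-j},  j = 1..k-1.
Step k = 1:
  phi_11 = rho(1) = -0.4653.
Step k = 2:
  phi_22 = [rho(2) - phi_11 rho(1)] / [1 - phi_11 rho(1)] = [0.0989 - (-0.4653)(-0.4653)] / [1 - (-0.4653)(-0.4653)]
         = -0.11760409 / 0.78349591 = -0.150102.
  Update: phi_21 = phi_11 - phi_22 phi_11 = -0.4653 - (-0.150102)(-0.4653) = -0.535142.
Step k = 3:
  phi_33 = [rho(3) - phi_21 rho(2) - phi_22 rho(1)] / [1 - phi_21 rho(1) - phi_22 rho(2)]
    numerator   = 0.1502 - (-0.535142)(0.0989) - (-0.150102)(-0.4653) = 0.13328324
    denominator = 1 - (-0.535142)(-0.4653) - (-0.150102)(0.0989) = 0.76584333
  phi_33 = 0.13328324 / 0.76584333 = 0.174.
Therefore phi_{33} = 0.1740.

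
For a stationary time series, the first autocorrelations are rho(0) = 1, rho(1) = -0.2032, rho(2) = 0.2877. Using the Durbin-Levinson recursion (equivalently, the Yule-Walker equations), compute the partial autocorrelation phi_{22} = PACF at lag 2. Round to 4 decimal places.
\phi_{22} = 0.2570

The PACF at lag k is phi_{kk}, the last component of the solution
to the Yule-Walker system G_k phi = r_k where
  (G_k)_{ij} = rho(|i - j|), (r_k)_i = rho(i), i,j = 1..k.
Equivalently, Durbin-Levinson gives phi_{kk} iteratively:
  phi_{11} = rho(1)
  phi_{kk} = [rho(k) - sum_{j=1..k-1} phi_{k-1,j} rho(k-j)]
            / [1 - sum_{j=1..k-1} phi_{k-1,j} rho(j)],
  phi_{k,j} = phi_{k-1,j} - phi_{kk} phi_{k-1,k-j},  j = 1..k-1.
Step k = 1:
  phi_11 = rho(1) = -0.2032.
Step k = 2:
  phi_22 = [rho(2) - phi_11 rho(1)] / [1 - phi_11 rho(1)] = [0.2877 - (-0.2032)(-0.2032)] / [1 - (-0.2032)(-0.2032)]
         = 0.24640976 / 0.95870976 = 0.257.
Therefore phi_{22} = 0.2570.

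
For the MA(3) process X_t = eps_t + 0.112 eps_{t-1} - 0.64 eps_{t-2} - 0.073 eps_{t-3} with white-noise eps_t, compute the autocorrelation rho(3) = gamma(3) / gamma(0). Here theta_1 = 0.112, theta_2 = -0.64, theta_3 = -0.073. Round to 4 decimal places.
\rho(3) = -0.0511

For an MA(q) process with theta_0 = 1, the autocovariance is
  gamma(k) = sigma^2 * sum_{i=0..q-k} theta_i * theta_{i+k},
and rho(k) = gamma(k) / gamma(0). Sigma^2 cancels.
  numerator   = (1)*(-0.073) = -0.073.
  denominator = (1)^2 + (0.112)^2 + (-0.64)^2 + (-0.073)^2 = 1.427473.
  rho(3) = -0.073 / 1.427473 = -0.0511.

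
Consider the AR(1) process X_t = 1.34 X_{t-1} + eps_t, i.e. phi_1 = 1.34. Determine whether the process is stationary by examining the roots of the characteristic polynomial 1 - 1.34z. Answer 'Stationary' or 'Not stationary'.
\text{Not stationary}

The AR(p) characteristic polynomial is P(z) = 1 - 1.34z.
Stationarity requires all roots to lie outside the unit circle, i.e. |z| > 1 for every root.
This is linear in z: 1 + (-1.34) z = 0  =>  z = -1/(-1.34) = 0.746269,  |z| = 0.746269.
Moduli of all roots: 0.7463.
All moduli strictly greater than 1? No.
Verdict: Not stationary.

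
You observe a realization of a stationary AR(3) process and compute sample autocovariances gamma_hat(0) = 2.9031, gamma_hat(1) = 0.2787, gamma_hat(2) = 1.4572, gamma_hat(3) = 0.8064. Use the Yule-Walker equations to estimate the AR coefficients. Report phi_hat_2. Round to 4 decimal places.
\hat\phi_{2} = 0.4840

The Yule-Walker equations for an AR(p) process read, in matrix form,
  Gamma_p phi = r_p,   with   (Gamma_p)_{ij} = gamma(|i - j|),
                       (r_p)_i = gamma(i),   i,j = 1..p.
Substitute the sample gammas (Toeplitz matrix and right-hand side of size 3):
  Gamma_p = [[2.9031, 0.2787, 1.4572], [0.2787, 2.9031, 0.2787], [1.4572, 0.2787, 2.9031]]
  r_p     = [0.2787, 1.4572, 0.8064]
Written out (R1..R3):
  (R1) 2.9031 phi_1 + 0.2787 phi_2 + 1.4572 phi_3 = 0.2787
  (R2) 0.2787 phi_1 + 2.9031 phi_2 + 0.2787 phi_3 = 1.4572
  (R3) 1.4572 phi_1 + 0.2787 phi_2 + 2.9031 phi_3 = 0.8064
Gaussian elimination:
  R2 <- R2 - (0.2787/2.9031) R1 = R2 - (0.096001) R1:  2.876345 phi_2 + 0.138808 phi_3 = 1.430445
  R3 <- R3 - (1.4572/2.9031) R1 = R3 - (0.501946) R1:  0.138808 phi_2 + 2.171664 phi_3 = 0.666508
  R3 <- R3 - (0.138808/2.876345) R2 = R3 - (0.048258) R2:  2.164965 phi_3 = 0.597477
Back-substitution:
  phi_hat_3 = 0.597477 / 2.164965 = 0.275975
  phi_hat_2 = (1.430445 - (0.138808)(0.275975)) / 2.876345 = 0.483995
  phi_hat_1 = (0.2787 - (0.2787)(0.483995) - (1.4572)(0.275975)) / 2.9031 = -0.088988
So phi_hat = [-0.0890, 0.4840, 0.2760].
Therefore phi_hat_2 = 0.4840.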